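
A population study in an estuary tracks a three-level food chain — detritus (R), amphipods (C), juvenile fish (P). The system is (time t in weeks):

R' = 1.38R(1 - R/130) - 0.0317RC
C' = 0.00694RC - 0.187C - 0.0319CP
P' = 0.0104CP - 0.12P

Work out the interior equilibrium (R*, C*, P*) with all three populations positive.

From dP/dt = 0: 0.0104C* = 0.12, so C* = 11.5.
From dR/dt = 0: 1.38(1 - R*/130) = 0.0317·11.5, giving R* = 130·(1 - 0.265) = 95.5.
From dC/dt = 0: 0.00694·95.5 - 0.187 = 0.0319P*, so P* = 0.476/0.0319 = 14.9.

R* ≈ 95.5, C* ≈ 11.5, P* ≈ 14.9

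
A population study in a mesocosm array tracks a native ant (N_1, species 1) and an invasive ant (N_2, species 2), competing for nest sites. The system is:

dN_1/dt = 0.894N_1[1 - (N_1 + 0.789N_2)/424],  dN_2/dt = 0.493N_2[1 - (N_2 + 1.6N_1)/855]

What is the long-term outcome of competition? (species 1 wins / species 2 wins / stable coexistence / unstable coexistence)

Compare the nullcline intercepts: K1/α12 = 424/0.789 = 537 < K2 = 855; K2/α21 = 855/1.6 = 534 > K1 = 424.
Since the inequalities point opposite ways, species 2 can invade but species 1 cannot.

species 2 excludes species 1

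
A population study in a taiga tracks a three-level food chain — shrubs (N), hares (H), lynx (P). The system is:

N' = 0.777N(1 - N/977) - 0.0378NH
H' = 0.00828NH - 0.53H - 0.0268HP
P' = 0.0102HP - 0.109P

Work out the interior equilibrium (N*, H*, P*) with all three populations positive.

From dP/dt = 0: 0.0102H* = 0.109, so H* = 10.7.
From dN/dt = 0: 0.777(1 - N*/977) = 0.0378·10.7, giving N* = 977·(1 - 0.52) = 469.
From dH/dt = 0: 0.00828·469 - 0.53 = 0.0268P*, so P* = 3.35/0.0268 = 125.

N* ≈ 469, H* ≈ 10.7, P* ≈ 125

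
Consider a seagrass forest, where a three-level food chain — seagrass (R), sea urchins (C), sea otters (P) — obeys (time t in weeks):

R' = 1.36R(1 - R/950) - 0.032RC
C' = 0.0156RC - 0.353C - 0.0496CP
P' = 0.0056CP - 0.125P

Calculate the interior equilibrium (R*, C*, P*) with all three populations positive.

R* ≈ 451, C* ≈ 22.3, P* ≈ 135

From dP/dt = 0: 0.0056C* = 0.125, so C* = 22.3.
From dR/dt = 0: 1.36(1 - R*/950) = 0.032·22.3, giving R* = 950·(1 - 0.525) = 451.
From dC/dt = 0: 0.0156·451 - 0.353 = 0.0496P*, so P* = 6.68/0.0496 = 135.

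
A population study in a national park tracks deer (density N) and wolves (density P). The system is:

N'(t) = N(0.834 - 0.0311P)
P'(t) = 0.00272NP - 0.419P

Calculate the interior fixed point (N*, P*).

N* ≈ 154, P* ≈ 26.8

Set dP/dt = 0 with P > 0: 0.00272N - 0.419 = 0, so N* = 0.419/0.00272 = 154.
Set dN/dt = 0 with N > 0: 0.834 - 0.0311P = 0, so P* = 0.834/0.0311 = 26.8.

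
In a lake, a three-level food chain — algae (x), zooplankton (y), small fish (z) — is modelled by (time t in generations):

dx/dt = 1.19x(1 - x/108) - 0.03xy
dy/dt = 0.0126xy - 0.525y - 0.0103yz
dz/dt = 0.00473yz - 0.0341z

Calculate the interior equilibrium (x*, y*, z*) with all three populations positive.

x* ≈ 88.4, y* ≈ 7.21, z* ≈ 57.1

From dz/dt = 0: 0.00473y* = 0.0341, so y* = 7.21.
From dx/dt = 0: 1.19(1 - x*/108) = 0.03·7.21, giving x* = 108·(1 - 0.182) = 88.4.
From dy/dt = 0: 0.0126·88.4 - 0.525 = 0.0103z*, so z* = 0.588/0.0103 = 57.1.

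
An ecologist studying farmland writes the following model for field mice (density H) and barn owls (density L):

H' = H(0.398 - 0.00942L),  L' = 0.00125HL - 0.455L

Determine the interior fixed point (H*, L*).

Set dL/dt = 0 with L > 0: 0.00125H - 0.455 = 0, so H* = 0.455/0.00125 = 364.
Set dH/dt = 0 with H > 0: 0.398 - 0.00942L = 0, so L* = 0.398/0.00942 = 42.3.

H* ≈ 364, L* ≈ 42.3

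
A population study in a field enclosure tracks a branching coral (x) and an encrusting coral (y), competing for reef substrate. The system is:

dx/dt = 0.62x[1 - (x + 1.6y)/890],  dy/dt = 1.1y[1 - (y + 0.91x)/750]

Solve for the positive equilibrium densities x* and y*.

Setting both brackets to zero gives the nullclines x + 1.6y = 890 and 0.91x + y = 750.
Substituting y = 750 - 0.91x into the first: x(1 - 1.6·0.91) = 890 - 1.6·750.
So x* = -310/-0.456 = 680, and then y* = 750 - 0.91·680 = 131.

x* ≈ 680, y* ≈ 131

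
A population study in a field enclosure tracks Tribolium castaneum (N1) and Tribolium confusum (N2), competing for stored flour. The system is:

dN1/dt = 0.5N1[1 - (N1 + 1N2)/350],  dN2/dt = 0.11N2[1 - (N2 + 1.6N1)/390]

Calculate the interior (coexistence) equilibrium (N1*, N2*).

N1* ≈ 66.7, N2* ≈ 283

Setting both brackets to zero gives the nullclines N1 + 1N2 = 350 and 1.6N1 + N2 = 390.
Substituting N2 = 390 - 1.6N1 into the first: N1(1 - 1·1.6) = 350 - 1·390.
So N1* = -40/-0.6 = 66.7, and then N2* = 390 - 1.6·66.7 = 283.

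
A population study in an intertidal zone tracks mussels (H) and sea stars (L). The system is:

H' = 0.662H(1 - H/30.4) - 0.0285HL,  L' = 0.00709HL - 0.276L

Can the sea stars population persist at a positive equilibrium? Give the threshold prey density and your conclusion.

The predator equation gives dL/dt > 0 only when H > 0.276/0.00709 = 38.9.
Without the predator, H → K = 30.4. Since 30.4 < 38.9, the predator cannot invade.

Threshold H = 38.9; K < 38.9, so no, the predator goes extinct.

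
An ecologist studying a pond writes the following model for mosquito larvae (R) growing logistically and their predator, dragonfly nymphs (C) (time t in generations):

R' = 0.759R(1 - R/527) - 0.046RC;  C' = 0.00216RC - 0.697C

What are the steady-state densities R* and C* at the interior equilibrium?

From dC/dt = 0 with C > 0: 0.00216R* = 0.697, so R* = 323.
Substitute into dR/dt = 0: 0.759(1 - 323/527) = 0.046C*.
The bracket is 0.388, giving C* = 0.294/0.046 = 6.4.

R* ≈ 323, C* ≈ 6.4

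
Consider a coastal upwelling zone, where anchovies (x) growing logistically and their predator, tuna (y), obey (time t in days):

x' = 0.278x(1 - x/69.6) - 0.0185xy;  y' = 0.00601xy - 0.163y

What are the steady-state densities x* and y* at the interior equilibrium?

From dy/dt = 0 with y > 0: 0.00601x* = 0.163, so x* = 27.1.
Substitute into dx/dt = 0: 0.278(1 - 27.1/69.6) = 0.0185y*.
The bracket is 0.61, giving y* = 0.17/0.0185 = 9.17.

x* ≈ 27.1, y* ≈ 9.17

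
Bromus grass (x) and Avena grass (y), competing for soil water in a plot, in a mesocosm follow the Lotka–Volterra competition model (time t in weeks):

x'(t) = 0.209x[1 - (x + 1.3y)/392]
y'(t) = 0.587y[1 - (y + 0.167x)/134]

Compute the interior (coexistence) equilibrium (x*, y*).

x* ≈ 278, y* ≈ 87.5

Setting both brackets to zero gives the nullclines x + 1.3y = 392 and 0.167x + y = 134.
Substituting y = 134 - 0.167x into the first: x(1 - 1.3·0.167) = 392 - 1.3·134.
So x* = 218/0.783 = 278, and then y* = 134 - 0.167·278 = 87.5.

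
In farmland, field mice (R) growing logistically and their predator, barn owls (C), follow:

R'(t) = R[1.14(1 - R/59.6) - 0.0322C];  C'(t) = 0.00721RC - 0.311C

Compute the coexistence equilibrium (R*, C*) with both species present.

From dC/dt = 0 with C > 0: 0.00721R* = 0.311, so R* = 43.1.
Substitute into dR/dt = 0: 1.14(1 - 43.1/59.6) = 0.0322C*.
The bracket is 0.276, giving C* = 0.315/0.0322 = 9.78.

R* ≈ 43.1, C* ≈ 9.78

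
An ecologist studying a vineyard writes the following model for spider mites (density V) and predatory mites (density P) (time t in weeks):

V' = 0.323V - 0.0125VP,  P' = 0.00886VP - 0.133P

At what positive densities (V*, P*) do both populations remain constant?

V* ≈ 15, P* ≈ 25.8

Set dP/dt = 0 with P > 0: 0.00886V - 0.133 = 0, so V* = 0.133/0.00886 = 15.
Set dV/dt = 0 with V > 0: 0.323 - 0.0125P = 0, so P* = 0.323/0.0125 = 25.8.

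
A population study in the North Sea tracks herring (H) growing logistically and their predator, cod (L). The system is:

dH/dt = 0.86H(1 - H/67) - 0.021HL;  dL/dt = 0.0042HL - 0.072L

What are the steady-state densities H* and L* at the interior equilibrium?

H* ≈ 17.1, L* ≈ 30.5

From dL/dt = 0 with L > 0: 0.0042H* = 0.072, so H* = 17.1.
Substitute into dH/dt = 0: 0.86(1 - 17.1/67) = 0.021L*.
The bracket is 0.744, giving L* = 0.64/0.021 = 30.5.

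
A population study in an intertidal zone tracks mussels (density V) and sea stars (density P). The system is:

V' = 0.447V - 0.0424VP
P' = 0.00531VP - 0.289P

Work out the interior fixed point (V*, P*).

V* ≈ 54.4, P* ≈ 10.5

Set dP/dt = 0 with P > 0: 0.00531V - 0.289 = 0, so V* = 0.289/0.00531 = 54.4.
Set dV/dt = 0 with V > 0: 0.447 - 0.0424P = 0, so P* = 0.447/0.0424 = 10.5.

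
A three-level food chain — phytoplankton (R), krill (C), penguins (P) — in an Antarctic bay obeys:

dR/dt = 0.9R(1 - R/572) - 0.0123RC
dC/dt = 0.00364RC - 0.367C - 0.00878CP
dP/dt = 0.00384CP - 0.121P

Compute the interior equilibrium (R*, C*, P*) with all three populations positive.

From dP/dt = 0: 0.00384C* = 0.121, so C* = 31.5.
From dR/dt = 0: 0.9(1 - R*/572) = 0.0123·31.5, giving R* = 572·(1 - 0.431) = 326.
From dC/dt = 0: 0.00364·326 - 0.367 = 0.00878P*, so P* = 0.818/0.00878 = 93.2.

R* ≈ 326, C* ≈ 31.5, P* ≈ 93.2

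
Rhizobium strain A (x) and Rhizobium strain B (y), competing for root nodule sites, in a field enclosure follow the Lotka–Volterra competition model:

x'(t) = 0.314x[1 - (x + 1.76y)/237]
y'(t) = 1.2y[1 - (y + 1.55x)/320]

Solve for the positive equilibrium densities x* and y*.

Setting both brackets to zero gives the nullclines x + 1.76y = 237 and 1.55x + y = 320.
Substituting y = 320 - 1.55x into the first: x(1 - 1.76·1.55) = 237 - 1.76·320.
So x* = -326/-1.73 = 189, and then y* = 320 - 1.55·189 = 27.4.

x* ≈ 189, y* ≈ 27.4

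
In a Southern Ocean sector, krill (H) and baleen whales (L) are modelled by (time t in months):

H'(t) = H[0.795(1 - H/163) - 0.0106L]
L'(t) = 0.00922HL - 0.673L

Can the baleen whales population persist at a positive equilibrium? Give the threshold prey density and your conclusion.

Threshold H = 73; K > 73, so yes, the predator persists.

The predator equation gives dL/dt > 0 only when H > 0.673/0.00922 = 73.
Without the predator, H → K = 163. Since 163 > 73, the predator can invade and persist.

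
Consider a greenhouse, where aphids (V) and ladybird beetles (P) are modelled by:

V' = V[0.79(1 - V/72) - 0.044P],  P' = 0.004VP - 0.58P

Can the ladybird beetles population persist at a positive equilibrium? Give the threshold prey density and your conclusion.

Threshold V = 145; K < 145, so no, the predator goes extinct.

The predator equation gives dP/dt > 0 only when V > 0.58/0.004 = 145.
Without the predator, V → K = 72. Since 72 < 145, the predator cannot invade.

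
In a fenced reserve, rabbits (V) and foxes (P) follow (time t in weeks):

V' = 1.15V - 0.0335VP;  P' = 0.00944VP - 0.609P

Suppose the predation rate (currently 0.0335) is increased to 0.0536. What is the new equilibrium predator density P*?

At the interior fixed point, setting dV/dt = 0 with V > 0 fixes P* = (prey growth rate)/(VP coefficient) — independent of the other coefficients.
With the change, P* = 1.15/0.0536 = 21.5; it falls from 34.3.

P* ≈ 21.5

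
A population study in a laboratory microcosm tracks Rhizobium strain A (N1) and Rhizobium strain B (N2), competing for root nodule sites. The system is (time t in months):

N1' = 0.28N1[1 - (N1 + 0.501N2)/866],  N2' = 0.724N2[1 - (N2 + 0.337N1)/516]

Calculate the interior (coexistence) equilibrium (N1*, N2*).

Setting both brackets to zero gives the nullclines N1 + 0.501N2 = 866 and 0.337N1 + N2 = 516.
Substituting N2 = 516 - 0.337N1 into the first: N1(1 - 0.501·0.337) = 866 - 0.501·516.
So N1* = 607/0.831 = 731, and then N2* = 516 - 0.337·731 = 270.

N1* ≈ 731, N2* ≈ 270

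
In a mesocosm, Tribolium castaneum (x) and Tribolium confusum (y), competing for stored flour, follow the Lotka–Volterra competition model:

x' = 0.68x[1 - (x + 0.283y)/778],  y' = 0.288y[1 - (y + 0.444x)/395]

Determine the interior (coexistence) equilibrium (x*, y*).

Setting both brackets to zero gives the nullclines x + 0.283y = 778 and 0.444x + y = 395.
Substituting y = 395 - 0.444x into the first: x(1 - 0.283·0.444) = 778 - 0.283·395.
So x* = 666/0.874 = 762, and then y* = 395 - 0.444·762 = 56.7.

x* ≈ 762, y* ≈ 56.7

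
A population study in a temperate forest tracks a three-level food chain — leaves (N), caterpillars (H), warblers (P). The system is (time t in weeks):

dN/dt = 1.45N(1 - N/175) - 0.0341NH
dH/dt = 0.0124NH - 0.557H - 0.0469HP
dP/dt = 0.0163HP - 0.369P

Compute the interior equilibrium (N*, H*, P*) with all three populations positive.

N* ≈ 81.8, H* ≈ 22.6, P* ≈ 9.76

From dP/dt = 0: 0.0163H* = 0.369, so H* = 22.6.
From dN/dt = 0: 1.45(1 - N*/175) = 0.0341·22.6, giving N* = 175·(1 - 0.532) = 81.8.
From dH/dt = 0: 0.0124·81.8 - 0.557 = 0.0469P*, so P* = 0.458/0.0469 = 9.76.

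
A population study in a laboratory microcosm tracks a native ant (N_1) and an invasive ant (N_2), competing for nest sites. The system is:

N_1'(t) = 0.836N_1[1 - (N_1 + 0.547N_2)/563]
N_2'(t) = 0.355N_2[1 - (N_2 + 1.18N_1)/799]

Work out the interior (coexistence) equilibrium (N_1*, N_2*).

Setting both brackets to zero gives the nullclines N_1 + 0.547N_2 = 563 and 1.18N_1 + N_2 = 799.
Substituting N_2 = 799 - 1.18N_1 into the first: N_1(1 - 0.547·1.18) = 563 - 0.547·799.
So N_1* = 126/0.355 = 355, and then N_2* = 799 - 1.18·355 = 380.

N_1* ≈ 355, N_2* ≈ 380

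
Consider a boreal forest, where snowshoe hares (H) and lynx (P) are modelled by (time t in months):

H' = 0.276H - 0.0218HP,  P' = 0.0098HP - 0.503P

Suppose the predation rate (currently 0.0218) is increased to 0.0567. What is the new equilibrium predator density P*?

At the interior fixed point, setting dH/dt = 0 with H > 0 fixes P* = (prey growth rate)/(HP coefficient) — independent of the other coefficients.
With the change, P* = 0.276/0.0567 = 4.87; it falls from 12.7.

P* ≈ 4.87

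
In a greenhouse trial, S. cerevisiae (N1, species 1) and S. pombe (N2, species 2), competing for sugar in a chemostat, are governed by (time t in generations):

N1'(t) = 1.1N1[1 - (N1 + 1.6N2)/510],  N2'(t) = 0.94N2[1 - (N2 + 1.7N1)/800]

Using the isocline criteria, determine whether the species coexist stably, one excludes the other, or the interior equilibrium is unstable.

Compare the nullcline intercepts: K1/α12 = 510/1.6 = 319 < K2 = 800; K2/α21 = 800/1.7 = 471 < K1 = 510.
Since both are reversed, neither can invade when rare; the interior point is a saddle.

unstable coexistence (outcome depends on initial conditions)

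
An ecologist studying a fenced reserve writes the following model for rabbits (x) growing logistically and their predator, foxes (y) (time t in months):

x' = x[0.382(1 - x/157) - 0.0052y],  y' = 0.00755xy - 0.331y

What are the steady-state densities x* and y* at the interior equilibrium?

x* ≈ 43.8, y* ≈ 52.9

From dy/dt = 0 with y > 0: 0.00755x* = 0.331, so x* = 43.8.
Substitute into dx/dt = 0: 0.382(1 - 43.8/157) = 0.0052y*.
The bracket is 0.721, giving y* = 0.275/0.0052 = 52.9.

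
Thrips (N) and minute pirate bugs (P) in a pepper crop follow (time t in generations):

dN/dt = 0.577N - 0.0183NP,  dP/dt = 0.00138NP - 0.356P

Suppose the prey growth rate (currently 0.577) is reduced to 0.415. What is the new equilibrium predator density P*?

At the interior fixed point, setting dN/dt = 0 with N > 0 fixes P* = (prey growth rate)/(NP coefficient) — independent of the other coefficients.
With the change, P* = 0.415/0.0183 = 22.7; it falls from 31.5.

P* ≈ 22.7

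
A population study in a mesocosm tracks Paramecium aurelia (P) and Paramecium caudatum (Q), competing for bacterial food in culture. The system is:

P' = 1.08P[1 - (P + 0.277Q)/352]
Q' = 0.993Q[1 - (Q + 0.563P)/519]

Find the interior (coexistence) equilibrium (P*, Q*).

Setting both brackets to zero gives the nullclines P + 0.277Q = 352 and 0.563P + Q = 519.
Substituting Q = 519 - 0.563P into the first: P(1 - 0.277·0.563) = 352 - 0.277·519.
So P* = 208/0.844 = 247, and then Q* = 519 - 0.563·247 = 380.

P* ≈ 247, Q* ≈ 380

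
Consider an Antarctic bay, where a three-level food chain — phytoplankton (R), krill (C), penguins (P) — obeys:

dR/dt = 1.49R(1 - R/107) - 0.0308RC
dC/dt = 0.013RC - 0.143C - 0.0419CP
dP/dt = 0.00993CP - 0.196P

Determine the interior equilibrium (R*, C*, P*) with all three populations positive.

From dP/dt = 0: 0.00993C* = 0.196, so C* = 19.7.
From dR/dt = 0: 1.49(1 - R*/107) = 0.0308·19.7, giving R* = 107·(1 - 0.408) = 63.3.
From dC/dt = 0: 0.013·63.3 - 0.143 = 0.0419P*, so P* = 0.68/0.0419 = 16.2.

R* ≈ 63.3, C* ≈ 19.7, P* ≈ 16.2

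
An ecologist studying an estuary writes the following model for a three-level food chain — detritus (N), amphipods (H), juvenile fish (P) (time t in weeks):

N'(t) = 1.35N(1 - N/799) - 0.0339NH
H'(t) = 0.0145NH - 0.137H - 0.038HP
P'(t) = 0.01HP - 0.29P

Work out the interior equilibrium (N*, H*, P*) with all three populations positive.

N* ≈ 217, H* ≈ 29, P* ≈ 79.3

From dP/dt = 0: 0.01H* = 0.29, so H* = 29.
From dN/dt = 0: 1.35(1 - N*/799) = 0.0339·29, giving N* = 799·(1 - 0.728) = 217.
From dH/dt = 0: 0.0145·217 - 0.137 = 0.038P*, so P* = 3.01/0.038 = 79.3.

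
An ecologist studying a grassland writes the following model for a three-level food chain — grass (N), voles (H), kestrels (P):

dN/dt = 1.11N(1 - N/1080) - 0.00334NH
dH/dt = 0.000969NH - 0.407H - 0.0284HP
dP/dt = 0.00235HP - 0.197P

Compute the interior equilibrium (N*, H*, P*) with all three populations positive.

N* ≈ 808, H* ≈ 83.8, P* ≈ 13.2

From dP/dt = 0: 0.00235H* = 0.197, so H* = 83.8.
From dN/dt = 0: 1.11(1 - N*/1080) = 0.00334·83.8, giving N* = 1080·(1 - 0.252) = 808.
From dH/dt = 0: 0.000969·808 - 0.407 = 0.0284P*, so P* = 0.376/0.0284 = 13.2.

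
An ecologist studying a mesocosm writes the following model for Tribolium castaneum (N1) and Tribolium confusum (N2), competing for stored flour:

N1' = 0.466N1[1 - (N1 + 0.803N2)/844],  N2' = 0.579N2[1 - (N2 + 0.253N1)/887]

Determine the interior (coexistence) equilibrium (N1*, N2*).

Setting both brackets to zero gives the nullclines N1 + 0.803N2 = 844 and 0.253N1 + N2 = 887.
Substituting N2 = 887 - 0.253N1 into the first: N1(1 - 0.803·0.253) = 844 - 0.803·887.
So N1* = 132/0.797 = 165, and then N2* = 887 - 0.253·165 = 845.

N1* ≈ 165, N2* ≈ 845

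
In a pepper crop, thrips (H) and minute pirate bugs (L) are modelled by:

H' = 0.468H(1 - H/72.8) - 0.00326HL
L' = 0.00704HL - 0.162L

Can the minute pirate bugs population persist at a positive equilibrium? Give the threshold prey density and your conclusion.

The predator equation gives dL/dt > 0 only when H > 0.162/0.00704 = 23.
Without the predator, H → K = 72.8. Since 72.8 > 23, the predator can invade and persist.

Threshold H = 23; K > 23, so yes, the predator persists.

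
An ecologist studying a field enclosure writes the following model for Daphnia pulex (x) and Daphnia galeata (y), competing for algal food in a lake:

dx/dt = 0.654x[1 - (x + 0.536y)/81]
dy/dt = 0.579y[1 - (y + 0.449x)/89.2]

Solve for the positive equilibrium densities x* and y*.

Setting both brackets to zero gives the nullclines x + 0.536y = 81 and 0.449x + y = 89.2.
Substituting y = 89.2 - 0.449x into the first: x(1 - 0.536·0.449) = 81 - 0.536·89.2.
So x* = 33.2/0.759 = 43.7, and then y* = 89.2 - 0.449·43.7 = 69.6.

x* ≈ 43.7, y* ≈ 69.6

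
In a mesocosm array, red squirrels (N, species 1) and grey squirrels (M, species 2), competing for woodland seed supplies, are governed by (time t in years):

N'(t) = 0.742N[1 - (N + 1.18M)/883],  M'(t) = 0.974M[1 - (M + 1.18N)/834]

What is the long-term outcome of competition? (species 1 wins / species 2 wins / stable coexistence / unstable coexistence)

Compare the nullcline intercepts: K1/α12 = 883/1.18 = 748 < K2 = 834; K2/α21 = 834/1.18 = 707 < K1 = 883.
Since both are reversed, neither can invade when rare; the interior point is a saddle.

unstable coexistence (outcome depends on initial conditions)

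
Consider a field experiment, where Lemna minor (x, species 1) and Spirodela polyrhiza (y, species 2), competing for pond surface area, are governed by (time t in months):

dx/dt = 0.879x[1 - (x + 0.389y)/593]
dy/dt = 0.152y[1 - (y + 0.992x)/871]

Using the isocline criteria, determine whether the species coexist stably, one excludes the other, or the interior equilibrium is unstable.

stable coexistence

Compare the nullcline intercepts: K1/α12 = 593/0.389 = 1520 > K2 = 871; K2/α21 = 871/0.992 = 878 > K1 = 593.
Since both inequalities hold, each species can invade when rare, so the interior equilibrium is stable.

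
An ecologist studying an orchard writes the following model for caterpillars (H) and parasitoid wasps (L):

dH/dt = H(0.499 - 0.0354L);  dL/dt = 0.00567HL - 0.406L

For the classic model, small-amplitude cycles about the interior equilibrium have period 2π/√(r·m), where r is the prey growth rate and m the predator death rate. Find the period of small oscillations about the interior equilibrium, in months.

T ≈ 14 months

Here r = 0.499 and m = 0.406, so r·m = 0.203.
ω = √0.203 = 0.45 per month, hence T = 2π/ω ≈ 14 months.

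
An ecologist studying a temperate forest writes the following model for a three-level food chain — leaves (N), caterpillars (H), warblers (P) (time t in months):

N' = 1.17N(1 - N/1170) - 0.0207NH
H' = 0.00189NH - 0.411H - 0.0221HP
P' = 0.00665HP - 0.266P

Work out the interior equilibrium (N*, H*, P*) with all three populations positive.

N* ≈ 342, H* ≈ 40, P* ≈ 10.7

From dP/dt = 0: 0.00665H* = 0.266, so H* = 40.
From dN/dt = 0: 1.17(1 - N*/1170) = 0.0207·40, giving N* = 1170·(1 - 0.708) = 342.
From dH/dt = 0: 0.00189·342 - 0.411 = 0.0221P*, so P* = 0.235/0.0221 = 10.7.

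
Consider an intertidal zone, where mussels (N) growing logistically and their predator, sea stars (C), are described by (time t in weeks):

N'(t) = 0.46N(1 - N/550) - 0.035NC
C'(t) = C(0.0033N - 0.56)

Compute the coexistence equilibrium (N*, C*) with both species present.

N* ≈ 170, C* ≈ 9.09

From dC/dt = 0 with C > 0: 0.0033N* = 0.56, so N* = 170.
Substitute into dN/dt = 0: 0.46(1 - 170/550) = 0.035C*.
The bracket is 0.691, giving C* = 0.318/0.035 = 9.09.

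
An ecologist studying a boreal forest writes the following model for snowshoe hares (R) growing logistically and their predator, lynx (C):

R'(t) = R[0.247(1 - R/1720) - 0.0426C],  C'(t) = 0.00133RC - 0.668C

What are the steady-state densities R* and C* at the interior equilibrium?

R* ≈ 502, C* ≈ 4.11

From dC/dt = 0 with C > 0: 0.00133R* = 0.668, so R* = 502.
Substitute into dR/dt = 0: 0.247(1 - 502/1720) = 0.0426C*.
The bracket is 0.708, giving C* = 0.175/0.0426 = 4.11.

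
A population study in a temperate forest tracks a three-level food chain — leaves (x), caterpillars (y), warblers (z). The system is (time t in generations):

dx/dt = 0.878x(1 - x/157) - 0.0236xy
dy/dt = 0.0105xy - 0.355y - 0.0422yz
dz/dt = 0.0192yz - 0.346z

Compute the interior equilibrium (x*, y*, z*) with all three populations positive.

From dz/dt = 0: 0.0192y* = 0.346, so y* = 18.
From dx/dt = 0: 0.878(1 - x*/157) = 0.0236·18, giving x* = 157·(1 - 0.484) = 81.
From dy/dt = 0: 0.0105·81 - 0.355 = 0.0422z*, so z* = 0.495/0.0422 = 11.7.

x* ≈ 81, y* ≈ 18, z* ≈ 11.7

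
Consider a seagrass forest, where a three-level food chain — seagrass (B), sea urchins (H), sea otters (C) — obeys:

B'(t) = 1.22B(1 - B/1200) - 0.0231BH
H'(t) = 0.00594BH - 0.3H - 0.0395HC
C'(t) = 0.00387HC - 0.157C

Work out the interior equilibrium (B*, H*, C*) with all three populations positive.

B* ≈ 278, H* ≈ 40.6, C* ≈ 34.2

From dC/dt = 0: 0.00387H* = 0.157, so H* = 40.6.
From dB/dt = 0: 1.22(1 - B*/1200) = 0.0231·40.6, giving B* = 1200·(1 - 0.768) = 278.
From dH/dt = 0: 0.00594·278 - 0.3 = 0.0395C*, so C* = 1.35/0.0395 = 34.2.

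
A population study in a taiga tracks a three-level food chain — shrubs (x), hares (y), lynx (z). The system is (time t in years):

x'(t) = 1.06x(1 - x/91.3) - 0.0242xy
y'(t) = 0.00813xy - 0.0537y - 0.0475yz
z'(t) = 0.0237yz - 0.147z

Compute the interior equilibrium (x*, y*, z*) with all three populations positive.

x* ≈ 78.4, y* ≈ 6.2, z* ≈ 12.3

From dz/dt = 0: 0.0237y* = 0.147, so y* = 6.2.
From dx/dt = 0: 1.06(1 - x*/91.3) = 0.0242·6.2, giving x* = 91.3·(1 - 0.142) = 78.4.
From dy/dt = 0: 0.00813·78.4 - 0.0537 = 0.0475z*, so z* = 0.583/0.0475 = 12.3.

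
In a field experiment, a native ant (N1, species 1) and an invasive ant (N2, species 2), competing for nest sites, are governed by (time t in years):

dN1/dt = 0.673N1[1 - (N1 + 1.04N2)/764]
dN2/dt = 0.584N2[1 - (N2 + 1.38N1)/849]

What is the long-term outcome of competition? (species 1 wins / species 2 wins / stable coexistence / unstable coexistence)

unstable coexistence (outcome depends on initial conditions)

Compare the nullcline intercepts: K1/α12 = 764/1.04 = 735 < K2 = 849; K2/α21 = 849/1.38 = 615 < K1 = 764.
Since both are reversed, neither can invade when rare; the interior point is a saddle.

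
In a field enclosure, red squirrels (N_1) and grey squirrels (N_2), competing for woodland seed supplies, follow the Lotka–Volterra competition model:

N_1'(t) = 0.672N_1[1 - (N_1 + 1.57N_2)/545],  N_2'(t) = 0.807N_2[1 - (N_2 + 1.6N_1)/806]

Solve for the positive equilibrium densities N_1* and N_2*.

N_1* ≈ 476, N_2* ≈ 43.7

Setting both brackets to zero gives the nullclines N_1 + 1.57N_2 = 545 and 1.6N_1 + N_2 = 806.
Substituting N_2 = 806 - 1.6N_1 into the first: N_1(1 - 1.57·1.6) = 545 - 1.57·806.
So N_1* = -720/-1.51 = 476, and then N_2* = 806 - 1.6·476 = 43.7.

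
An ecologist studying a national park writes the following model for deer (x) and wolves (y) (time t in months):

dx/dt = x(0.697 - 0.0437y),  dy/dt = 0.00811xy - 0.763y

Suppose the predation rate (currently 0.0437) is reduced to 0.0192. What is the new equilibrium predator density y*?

At the interior fixed point, setting dx/dt = 0 with x > 0 fixes y* = (prey growth rate)/(xy coefficient) — independent of the other coefficients.
With the change, y* = 0.697/0.0192 = 36.3; it rises from 15.9.

y* ≈ 36.3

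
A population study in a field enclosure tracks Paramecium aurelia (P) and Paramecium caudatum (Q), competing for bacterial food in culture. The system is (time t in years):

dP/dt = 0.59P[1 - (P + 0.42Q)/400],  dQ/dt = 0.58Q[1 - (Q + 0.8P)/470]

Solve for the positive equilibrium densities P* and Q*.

Setting both brackets to zero gives the nullclines P + 0.42Q = 400 and 0.8P + Q = 470.
Substituting Q = 470 - 0.8P into the first: P(1 - 0.42·0.8) = 400 - 0.42·470.
So P* = 203/0.664 = 305, and then Q* = 470 - 0.8·305 = 226.

P* ≈ 305, Q* ≈ 226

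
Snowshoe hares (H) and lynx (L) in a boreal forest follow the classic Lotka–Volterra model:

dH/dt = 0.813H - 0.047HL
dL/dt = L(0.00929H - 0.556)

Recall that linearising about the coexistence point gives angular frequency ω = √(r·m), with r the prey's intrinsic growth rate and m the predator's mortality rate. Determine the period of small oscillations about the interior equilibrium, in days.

Here r = 0.813 and m = 0.556, so r·m = 0.452.
ω = √0.452 = 0.672 per day, hence T = 2π/ω ≈ 9.35 days.

T ≈ 9.35 days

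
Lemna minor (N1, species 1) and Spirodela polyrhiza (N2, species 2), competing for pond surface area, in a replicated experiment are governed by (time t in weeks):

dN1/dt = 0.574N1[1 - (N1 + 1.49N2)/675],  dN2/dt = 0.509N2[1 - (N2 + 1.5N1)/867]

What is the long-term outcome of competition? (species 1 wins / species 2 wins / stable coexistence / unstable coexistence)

Compare the nullcline intercepts: K1/α12 = 675/1.49 = 453 < K2 = 867; K2/α21 = 867/1.5 = 578 < K1 = 675.
Since both are reversed, neither can invade when rare; the interior point is a saddle.

unstable coexistence (outcome depends on initial conditions)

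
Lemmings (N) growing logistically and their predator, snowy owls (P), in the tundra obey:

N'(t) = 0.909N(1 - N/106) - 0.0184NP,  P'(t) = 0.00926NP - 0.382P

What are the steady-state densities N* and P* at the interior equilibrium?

From dP/dt = 0 with P > 0: 0.00926N* = 0.382, so N* = 41.3.
Substitute into dN/dt = 0: 0.909(1 - 41.3/106) = 0.0184P*.
The bracket is 0.611, giving P* = 0.555/0.0184 = 30.2.

N* ≈ 41.3, P* ≈ 30.2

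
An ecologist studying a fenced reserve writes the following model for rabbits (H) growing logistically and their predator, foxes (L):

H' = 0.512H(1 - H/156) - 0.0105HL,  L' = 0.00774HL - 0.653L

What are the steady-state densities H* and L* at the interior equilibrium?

H* ≈ 84.4, L* ≈ 22.4

From dL/dt = 0 with L > 0: 0.00774H* = 0.653, so H* = 84.4.
Substitute into dH/dt = 0: 0.512(1 - 84.4/156) = 0.0105L*.
The bracket is 0.459, giving L* = 0.235/0.0105 = 22.4.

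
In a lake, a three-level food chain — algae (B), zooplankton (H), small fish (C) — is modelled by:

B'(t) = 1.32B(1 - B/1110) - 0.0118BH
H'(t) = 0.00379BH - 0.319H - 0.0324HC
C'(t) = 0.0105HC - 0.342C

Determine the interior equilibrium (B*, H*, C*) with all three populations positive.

B* ≈ 787, H* ≈ 32.6, C* ≈ 82.2

From dC/dt = 0: 0.0105H* = 0.342, so H* = 32.6.
From dB/dt = 0: 1.32(1 - B*/1110) = 0.0118·32.6, giving B* = 1110·(1 - 0.291) = 787.
From dH/dt = 0: 0.00379·787 - 0.319 = 0.0324C*, so C* = 2.66/0.0324 = 82.2.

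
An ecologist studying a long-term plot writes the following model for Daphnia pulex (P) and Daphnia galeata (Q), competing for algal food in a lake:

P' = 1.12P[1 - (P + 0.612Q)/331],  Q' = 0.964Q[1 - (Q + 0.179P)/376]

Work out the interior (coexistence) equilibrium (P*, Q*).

P* ≈ 113, Q* ≈ 356

Setting both brackets to zero gives the nullclines P + 0.612Q = 331 and 0.179P + Q = 376.
Substituting Q = 376 - 0.179P into the first: P(1 - 0.612·0.179) = 331 - 0.612·376.
So P* = 101/0.89 = 113, and then Q* = 376 - 0.179·113 = 356.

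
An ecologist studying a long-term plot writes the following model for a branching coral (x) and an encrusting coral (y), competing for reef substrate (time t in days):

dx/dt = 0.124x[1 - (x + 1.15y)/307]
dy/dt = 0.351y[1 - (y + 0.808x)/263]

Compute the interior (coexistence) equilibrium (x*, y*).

x* ≈ 64.3, y* ≈ 211

Setting both brackets to zero gives the nullclines x + 1.15y = 307 and 0.808x + y = 263.
Substituting y = 263 - 0.808x into the first: x(1 - 1.15·0.808) = 307 - 1.15·263.
So x* = 4.55/0.0708 = 64.3, and then y* = 263 - 0.808·64.3 = 211.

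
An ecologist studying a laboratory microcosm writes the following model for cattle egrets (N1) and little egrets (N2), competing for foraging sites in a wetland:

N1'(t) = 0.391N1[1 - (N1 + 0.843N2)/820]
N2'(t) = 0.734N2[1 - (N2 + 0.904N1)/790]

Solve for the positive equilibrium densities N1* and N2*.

N1* ≈ 647, N2* ≈ 205

Setting both brackets to zero gives the nullclines N1 + 0.843N2 = 820 and 0.904N1 + N2 = 790.
Substituting N2 = 790 - 0.904N1 into the first: N1(1 - 0.843·0.904) = 820 - 0.843·790.
So N1* = 154/0.238 = 647, and then N2* = 790 - 0.904·647 = 205.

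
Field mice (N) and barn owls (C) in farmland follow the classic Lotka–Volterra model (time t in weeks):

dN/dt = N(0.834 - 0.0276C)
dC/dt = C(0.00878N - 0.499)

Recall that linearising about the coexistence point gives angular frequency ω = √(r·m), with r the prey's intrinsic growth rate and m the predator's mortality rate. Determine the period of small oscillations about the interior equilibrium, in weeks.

T ≈ 9.74 weeks

Here r = 0.834 and m = 0.499, so r·m = 0.416.
ω = √0.416 = 0.645 per week, hence T = 2π/ω ≈ 9.74 weeks.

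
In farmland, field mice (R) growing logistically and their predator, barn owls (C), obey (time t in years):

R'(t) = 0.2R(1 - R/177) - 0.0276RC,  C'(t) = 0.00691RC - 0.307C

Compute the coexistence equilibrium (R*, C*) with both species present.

From dC/dt = 0 with C > 0: 0.00691R* = 0.307, so R* = 44.4.
Substitute into dR/dt = 0: 0.2(1 - 44.4/177) = 0.0276C*.
The bracket is 0.749, giving C* = 0.15/0.0276 = 5.43.

R* ≈ 44.4, C* ≈ 5.43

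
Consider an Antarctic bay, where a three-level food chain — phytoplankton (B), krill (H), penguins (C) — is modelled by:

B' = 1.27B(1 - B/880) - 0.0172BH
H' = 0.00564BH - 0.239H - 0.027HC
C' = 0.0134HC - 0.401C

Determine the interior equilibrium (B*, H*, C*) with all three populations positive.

From dC/dt = 0: 0.0134H* = 0.401, so H* = 29.9.
From dB/dt = 0: 1.27(1 - B*/880) = 0.0172·29.9, giving B* = 880·(1 - 0.405) = 523.
From dH/dt = 0: 0.00564·523 - 0.239 = 0.027C*, so C* = 2.71/0.027 = 100.

B* ≈ 523, H* ≈ 29.9, C* ≈ 100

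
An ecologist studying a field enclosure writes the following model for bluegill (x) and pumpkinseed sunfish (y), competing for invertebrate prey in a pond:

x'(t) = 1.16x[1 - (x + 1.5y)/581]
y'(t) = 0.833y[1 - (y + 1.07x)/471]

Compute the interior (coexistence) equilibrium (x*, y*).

Setting both brackets to zero gives the nullclines x + 1.5y = 581 and 1.07x + y = 471.
Substituting y = 471 - 1.07x into the first: x(1 - 1.5·1.07) = 581 - 1.5·471.
So x* = -126/-0.605 = 207, and then y* = 471 - 1.07·207 = 249.

x* ≈ 207, y* ≈ 249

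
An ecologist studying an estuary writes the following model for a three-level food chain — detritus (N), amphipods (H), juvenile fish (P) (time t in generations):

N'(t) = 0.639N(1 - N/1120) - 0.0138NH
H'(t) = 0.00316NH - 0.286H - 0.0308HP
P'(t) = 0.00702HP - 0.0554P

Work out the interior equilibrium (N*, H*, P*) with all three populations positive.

From dP/dt = 0: 0.00702H* = 0.0554, so H* = 7.89.
From dN/dt = 0: 0.639(1 - N*/1120) = 0.0138·7.89, giving N* = 1120·(1 - 0.17) = 929.
From dH/dt = 0: 0.00316·929 - 0.286 = 0.0308P*, so P* = 2.65/0.0308 = 86.

N* ≈ 929, H* ≈ 7.89, P* ≈ 86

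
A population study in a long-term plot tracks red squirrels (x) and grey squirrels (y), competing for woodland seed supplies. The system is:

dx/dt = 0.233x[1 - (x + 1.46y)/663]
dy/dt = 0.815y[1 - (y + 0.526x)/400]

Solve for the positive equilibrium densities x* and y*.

Setting both brackets to zero gives the nullclines x + 1.46y = 663 and 0.526x + y = 400.
Substituting y = 400 - 0.526x into the first: x(1 - 1.46·0.526) = 663 - 1.46·400.
So x* = 79/0.232 = 340, and then y* = 400 - 0.526·340 = 221.

x* ≈ 340, y* ≈ 221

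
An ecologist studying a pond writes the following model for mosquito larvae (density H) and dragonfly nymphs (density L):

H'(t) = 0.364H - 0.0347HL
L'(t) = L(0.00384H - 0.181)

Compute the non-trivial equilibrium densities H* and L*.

H* ≈ 47.1, L* ≈ 10.5

Set dL/dt = 0 with L > 0: 0.00384H - 0.181 = 0, so H* = 0.181/0.00384 = 47.1.
Set dH/dt = 0 with H > 0: 0.364 - 0.0347L = 0, so L* = 0.364/0.0347 = 10.5.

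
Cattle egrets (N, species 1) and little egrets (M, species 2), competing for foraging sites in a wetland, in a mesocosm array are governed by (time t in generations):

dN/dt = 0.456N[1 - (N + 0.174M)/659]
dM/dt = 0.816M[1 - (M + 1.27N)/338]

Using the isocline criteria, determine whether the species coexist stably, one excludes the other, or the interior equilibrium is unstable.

species 1 excludes species 2

Compare the nullcline intercepts: K1/α12 = 659/0.174 = 3790 > K2 = 338; K2/α21 = 338/1.27 = 266 < K1 = 659.
Since the inequalities point opposite ways, species 1 can invade but species 2 cannot.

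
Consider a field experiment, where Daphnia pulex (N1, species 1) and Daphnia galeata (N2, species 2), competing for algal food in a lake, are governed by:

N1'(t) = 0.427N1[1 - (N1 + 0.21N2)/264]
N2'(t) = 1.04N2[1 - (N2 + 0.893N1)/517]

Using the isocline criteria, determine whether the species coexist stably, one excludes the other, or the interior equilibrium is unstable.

Compare the nullcline intercepts: K1/α12 = 264/0.21 = 1260 > K2 = 517; K2/α21 = 517/0.893 = 579 > K1 = 264.
Since both inequalities hold, each species can invade when rare, so the interior equilibrium is stable.

stable coexistence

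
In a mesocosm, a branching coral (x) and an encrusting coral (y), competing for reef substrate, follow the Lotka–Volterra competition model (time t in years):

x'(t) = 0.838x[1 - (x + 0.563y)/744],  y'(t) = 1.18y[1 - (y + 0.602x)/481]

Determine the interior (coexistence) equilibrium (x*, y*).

x* ≈ 716, y* ≈ 50.1

Setting both brackets to zero gives the nullclines x + 0.563y = 744 and 0.602x + y = 481.
Substituting y = 481 - 0.602x into the first: x(1 - 0.563·0.602) = 744 - 0.563·481.
So x* = 473/0.661 = 716, and then y* = 481 - 0.602·716 = 50.1.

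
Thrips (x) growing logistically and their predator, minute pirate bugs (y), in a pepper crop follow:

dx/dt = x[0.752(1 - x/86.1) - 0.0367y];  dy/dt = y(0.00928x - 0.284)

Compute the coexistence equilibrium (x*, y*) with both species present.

From dy/dt = 0 with y > 0: 0.00928x* = 0.284, so x* = 30.6.
Substitute into dx/dt = 0: 0.752(1 - 30.6/86.1) = 0.0367y*.
The bracket is 0.645, giving y* = 0.485/0.0367 = 13.2.

x* ≈ 30.6, y* ≈ 13.2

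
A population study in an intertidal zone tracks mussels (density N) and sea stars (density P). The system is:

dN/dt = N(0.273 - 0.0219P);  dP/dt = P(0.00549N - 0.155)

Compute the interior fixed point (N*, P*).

Set dP/dt = 0 with P > 0: 0.00549N - 0.155 = 0, so N* = 0.155/0.00549 = 28.2.
Set dN/dt = 0 with N > 0: 0.273 - 0.0219P = 0, so P* = 0.273/0.0219 = 12.5.

N* ≈ 28.2, P* ≈ 12.5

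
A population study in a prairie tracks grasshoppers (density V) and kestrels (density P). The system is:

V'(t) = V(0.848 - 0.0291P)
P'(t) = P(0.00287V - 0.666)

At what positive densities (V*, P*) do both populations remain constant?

Set dP/dt = 0 with P > 0: 0.00287V - 0.666 = 0, so V* = 0.666/0.00287 = 232.
Set dV/dt = 0 with V > 0: 0.848 - 0.0291P = 0, so P* = 0.848/0.0291 = 29.1.

V* ≈ 232, P* ≈ 29.1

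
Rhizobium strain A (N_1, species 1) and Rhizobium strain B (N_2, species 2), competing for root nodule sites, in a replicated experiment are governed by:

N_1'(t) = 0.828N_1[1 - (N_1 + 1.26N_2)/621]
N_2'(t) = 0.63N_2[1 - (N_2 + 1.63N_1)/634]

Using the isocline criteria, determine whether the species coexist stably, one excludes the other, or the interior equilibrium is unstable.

Compare the nullcline intercepts: K1/α12 = 621/1.26 = 493 < K2 = 634; K2/α21 = 634/1.63 = 389 < K1 = 621.
Since both are reversed, neither can invade when rare; the interior point is a saddle.

unstable coexistence (outcome depends on initial conditions)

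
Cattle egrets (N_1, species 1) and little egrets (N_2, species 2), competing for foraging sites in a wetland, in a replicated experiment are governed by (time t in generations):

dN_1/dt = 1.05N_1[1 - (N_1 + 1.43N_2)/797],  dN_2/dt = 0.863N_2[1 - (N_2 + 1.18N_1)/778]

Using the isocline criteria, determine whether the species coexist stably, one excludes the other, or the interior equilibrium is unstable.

Compare the nullcline intercepts: K1/α12 = 797/1.43 = 557 < K2 = 778; K2/α21 = 778/1.18 = 659 < K1 = 797.
Since both are reversed, neither can invade when rare; the interior point is a saddle.

unstable coexistence (outcome depends on initial conditions)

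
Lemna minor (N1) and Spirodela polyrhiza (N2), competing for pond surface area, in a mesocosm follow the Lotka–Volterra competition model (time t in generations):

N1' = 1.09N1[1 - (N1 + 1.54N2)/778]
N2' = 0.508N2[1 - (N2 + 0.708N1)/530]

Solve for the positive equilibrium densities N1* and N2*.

Setting both brackets to zero gives the nullclines N1 + 1.54N2 = 778 and 0.708N1 + N2 = 530.
Substituting N2 = 530 - 0.708N1 into the first: N1(1 - 1.54·0.708) = 778 - 1.54·530.
So N1* = -38.2/-0.0903 = 423, and then N2* = 530 - 0.708·423 = 231.

N1* ≈ 423, N2* ≈ 231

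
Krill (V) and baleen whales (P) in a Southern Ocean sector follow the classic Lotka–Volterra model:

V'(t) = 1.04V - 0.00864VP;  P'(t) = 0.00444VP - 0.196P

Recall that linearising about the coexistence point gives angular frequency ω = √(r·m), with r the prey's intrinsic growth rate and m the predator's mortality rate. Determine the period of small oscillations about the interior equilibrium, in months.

T ≈ 13.9 months

Here r = 1.04 and m = 0.196, so r·m = 0.204.
ω = √0.204 = 0.451 per month, hence T = 2π/ω ≈ 13.9 months.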